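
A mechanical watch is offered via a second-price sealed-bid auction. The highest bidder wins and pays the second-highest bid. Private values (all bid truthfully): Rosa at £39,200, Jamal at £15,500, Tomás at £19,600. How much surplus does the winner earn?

Surplus = £19,600.

Bids in descending order: Rosa £39,200, then Tomás £19,600, then Jamal £15,500.
Rosa wins with the top bid and pays the second-highest, £19,600.
Surplus = £39,200 − £19,600 = £19,600.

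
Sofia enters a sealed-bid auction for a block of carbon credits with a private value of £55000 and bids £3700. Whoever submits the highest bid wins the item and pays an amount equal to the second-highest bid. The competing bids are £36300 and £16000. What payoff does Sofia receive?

Payoff = £0.

Highest competing bid: £36300.
Sofia's bid £3700 is not the highest, so Sofia loses, pays nothing, and earns zero payoff.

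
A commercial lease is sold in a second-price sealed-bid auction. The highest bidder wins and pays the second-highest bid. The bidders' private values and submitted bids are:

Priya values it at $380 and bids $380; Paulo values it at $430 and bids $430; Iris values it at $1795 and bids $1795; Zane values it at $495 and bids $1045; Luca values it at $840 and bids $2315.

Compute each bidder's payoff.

Payoffs: Priya $0, Paulo $0, Iris $0, Zane $0, Luca -$955.

Sorted high to low: Luca $2315; Iris $1795; Zane $1045; Paulo $430; Priya $380.
Luca has the top bid and wins; the price is the second-highest bid, $1795.
Luca's payoff = $840 − $1795 = -$955. All other bidders lose, so their payoff is 0.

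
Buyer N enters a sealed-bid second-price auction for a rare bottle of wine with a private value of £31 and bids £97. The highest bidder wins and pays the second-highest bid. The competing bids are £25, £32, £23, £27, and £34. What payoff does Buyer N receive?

-£3

Highest competing bid: £34.
Buyer N's bid £97 is the highest overall, so Buyer N wins and pays the second-highest bid, £34.
Payoff = value − price = £31 − £34 = -£3.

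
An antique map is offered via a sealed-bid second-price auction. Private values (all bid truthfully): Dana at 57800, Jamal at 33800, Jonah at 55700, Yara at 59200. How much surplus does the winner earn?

Ordered from highest: Yara 59200, then Dana 57800, then Jonah 55700, then Jamal 33800.
Yara wins with the top bid and pays the second-highest, 57800.
Surplus = 59200 − 57800 = 1400.

Winner's surplus: 1400.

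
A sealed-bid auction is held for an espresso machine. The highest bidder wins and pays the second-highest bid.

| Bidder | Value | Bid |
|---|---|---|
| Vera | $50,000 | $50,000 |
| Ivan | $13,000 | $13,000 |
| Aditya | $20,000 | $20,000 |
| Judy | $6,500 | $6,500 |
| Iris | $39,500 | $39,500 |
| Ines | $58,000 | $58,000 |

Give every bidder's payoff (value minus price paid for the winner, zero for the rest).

Ordered from highest: Ines $58,000; Vera $50,000; Iris $39,500; Aditya $20,000; Ivan $13,000; Judy $6,500.
Ines has the top bid and wins; the price is the second-highest bid, $50,000.
Ines's payoff = $58,000 − $50,000 = $8,000. All other bidders lose, so their payoff is 0.

Vera $0, Ivan $0, Aditya $0, Judy $0, Iris $0, Ines $8,000.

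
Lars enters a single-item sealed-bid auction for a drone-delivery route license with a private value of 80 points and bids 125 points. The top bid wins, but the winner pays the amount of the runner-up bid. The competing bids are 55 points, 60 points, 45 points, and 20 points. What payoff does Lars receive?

Payoff = 20 points.

Highest competing bid: 60 points.
Lars's bid 125 points is the highest overall, so Lars wins and pays the second-highest bid, 60 points.
Payoff = value − price = 80 points − 60 points = 20 points.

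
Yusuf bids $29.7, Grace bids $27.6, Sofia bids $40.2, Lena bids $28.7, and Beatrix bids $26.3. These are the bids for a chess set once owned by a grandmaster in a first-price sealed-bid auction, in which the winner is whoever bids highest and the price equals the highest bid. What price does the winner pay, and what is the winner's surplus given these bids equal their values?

The winner pays $40.2 for a surplus of $0.0.

Ranking the bids: Sofia $40.2 > Yusuf $29.7 > Lena $28.7 > Grace $27.6 > Beatrix $26.3.
Sofia is the highest bidder, so Sofia wins.
Under the first-price rule, the price is the highest bid: $40.2.
Surplus = $40.2 − $40.2 = $0.0.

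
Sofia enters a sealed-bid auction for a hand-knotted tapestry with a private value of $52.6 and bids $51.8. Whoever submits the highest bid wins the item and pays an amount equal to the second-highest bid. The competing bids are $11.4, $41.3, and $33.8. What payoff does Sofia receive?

Highest competing bid: $41.3.
Sofia's bid $51.8 is the highest overall, so Sofia wins and pays the second-highest bid, $41.3.
Payoff = value − price = $52.6 − $41.3 = $11.3.

Payoff = $11.3.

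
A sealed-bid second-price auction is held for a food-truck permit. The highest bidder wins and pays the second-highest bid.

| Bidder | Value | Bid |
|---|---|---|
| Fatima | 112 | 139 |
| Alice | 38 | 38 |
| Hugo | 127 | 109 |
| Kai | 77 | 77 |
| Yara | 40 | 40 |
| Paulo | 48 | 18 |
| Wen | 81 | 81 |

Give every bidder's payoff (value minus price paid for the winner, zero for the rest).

Bids in descending order: Fatima 139; Hugo 109; Wen 81; Kai 77; Yara 40; Alice 38; Paulo 18.
Fatima has the top bid and wins; the price is the second-highest bid, 109.
Fatima's payoff = 112 − 109 = 3. All other bidders lose, so their payoff is 0.

Payoffs: Fatima 3, Alice 0, Hugo 0, Kai 0, Yara 0, Paulo 0, Wen 0.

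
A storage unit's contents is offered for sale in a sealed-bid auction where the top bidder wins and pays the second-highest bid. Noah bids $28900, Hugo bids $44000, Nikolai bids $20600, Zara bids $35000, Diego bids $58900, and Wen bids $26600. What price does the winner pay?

Price paid: $44000.

Bids in descending order: Diego $58900 > Hugo $44000 > Zara $35000 > Noah $28900 > Wen $26600 > Nikolai $20600.
Diego is the highest bidder, so Diego wins.
Under the second-price rule, the price is the second-highest bid: $44000.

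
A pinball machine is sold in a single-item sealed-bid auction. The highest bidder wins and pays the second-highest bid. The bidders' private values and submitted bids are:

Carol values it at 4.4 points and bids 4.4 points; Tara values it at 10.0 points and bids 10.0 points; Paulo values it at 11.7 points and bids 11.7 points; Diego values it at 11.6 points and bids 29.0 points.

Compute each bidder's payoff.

Bids in descending order: Diego 29.0 points, then Paulo 11.7 points, then Tara 10.0 points, then Carol 4.4 points.
Diego has the top bid and wins; the price is the second-highest bid, 11.7 points.
Diego's payoff = 11.6 points − 11.7 points = -0.1 points. All other bidders lose, so their payoff is 0.

Payoffs: Carol 0.0 points, Tara 0.0 points, Paulo 0.0 points, Diego -0.1 points.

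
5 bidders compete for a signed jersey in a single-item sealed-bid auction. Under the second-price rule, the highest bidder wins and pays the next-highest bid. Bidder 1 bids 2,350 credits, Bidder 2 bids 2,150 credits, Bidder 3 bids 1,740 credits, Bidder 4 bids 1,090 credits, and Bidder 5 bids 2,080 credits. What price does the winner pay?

The winner pays 2,150 credits.

Ranking the bids: Bidder 1 2,350 credits; Bidder 2 2,150 credits; Bidder 5 2,080 credits; Bidder 3 1,740 credits; Bidder 4 1,090 credits.
Bidder 1 has the highest bid, so Bidder 1 wins.
The second-highest bid is 2,150 credits, so that is what Bidder 1 pays.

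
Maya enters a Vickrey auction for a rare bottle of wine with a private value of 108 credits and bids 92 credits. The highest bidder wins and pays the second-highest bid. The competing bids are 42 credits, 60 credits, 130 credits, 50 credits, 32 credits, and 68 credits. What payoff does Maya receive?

Highest competing bid: 130 credits.
Maya's bid 92 credits is not the highest, so Maya loses, pays nothing, and earns zero payoff.

0 credits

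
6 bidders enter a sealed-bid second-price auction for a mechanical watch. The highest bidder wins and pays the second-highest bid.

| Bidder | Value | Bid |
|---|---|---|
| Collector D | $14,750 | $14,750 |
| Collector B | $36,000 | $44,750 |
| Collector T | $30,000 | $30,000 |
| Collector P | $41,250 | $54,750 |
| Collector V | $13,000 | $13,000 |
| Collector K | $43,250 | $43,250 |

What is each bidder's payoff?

Sorted high to low: Collector P $54,750; Collector B $44,750; Collector K $43,250; Collector T $30,000; Collector D $14,750; Collector V $13,000.
Collector P has the top bid and wins; the price is the second-highest bid, $44,750.
Collector P's payoff = $41,250 − $44,750 = -$3,500. All other bidders lose, so their payoff is 0.

Payoffs: Collector D $0, Collector B $0, Collector T $0, Collector P -$3,500, Collector V $0, Collector K $0.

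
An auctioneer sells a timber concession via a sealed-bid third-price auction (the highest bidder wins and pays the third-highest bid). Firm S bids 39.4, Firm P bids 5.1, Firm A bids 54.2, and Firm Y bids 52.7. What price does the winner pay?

Ordered from highest: Firm A 54.2 > Firm Y 52.7 > Firm S 39.4 > Firm P 5.1.
Firm A is the highest bidder, so Firm A wins.
Under the third-price rule, the price is the third-highest bid: 39.4.

The winner pays 39.4.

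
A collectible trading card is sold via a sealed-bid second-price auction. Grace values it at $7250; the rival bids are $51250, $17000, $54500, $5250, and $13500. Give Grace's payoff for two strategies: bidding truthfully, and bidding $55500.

Truthful: $0; alternative: -$47250.

The highest competing bid is $54500.
Bidding truthfully at $7250: the top bid is $54500 (a rival), so Grace loses. Payoff = $0.
Bidding $55500: Grace has the top bid, wins, and pays the second-highest bid $54500. Payoff = $7250 − $54500 = -$47250.
Deviating from a truthful bid can only lose payoff in a second-price auction — never gain.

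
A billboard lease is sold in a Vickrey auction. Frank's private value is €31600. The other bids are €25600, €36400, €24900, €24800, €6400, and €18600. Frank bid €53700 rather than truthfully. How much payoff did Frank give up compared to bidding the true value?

The highest competing bid is €36400.
Bidding truthfully at €31600: the top bid is €36400 (a rival), so Frank loses. Payoff = €0.
Bidding €53700: Frank has the top bid, wins, and pays the second-highest bid €36400. Payoff = €31600 − €36400 = -€4800.
Regret = truthful payoff − actual payoff = €0 − -€4800 = €4800.

Payoff forgone: €4800.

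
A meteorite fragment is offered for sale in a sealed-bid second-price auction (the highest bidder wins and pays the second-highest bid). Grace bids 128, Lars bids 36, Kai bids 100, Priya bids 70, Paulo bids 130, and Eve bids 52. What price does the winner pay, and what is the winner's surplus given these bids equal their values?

Bids in descending order: Paulo 130, then Grace 128, then Kai 100, then Priya 70, then Eve 52, then Lars 36.
Paulo is the highest bidder, so Paulo wins.
Under the second-price rule, the price is the second-highest bid: 128.
Surplus = 130 − 128 = 2.

The winner pays 128 for a surplus of 2.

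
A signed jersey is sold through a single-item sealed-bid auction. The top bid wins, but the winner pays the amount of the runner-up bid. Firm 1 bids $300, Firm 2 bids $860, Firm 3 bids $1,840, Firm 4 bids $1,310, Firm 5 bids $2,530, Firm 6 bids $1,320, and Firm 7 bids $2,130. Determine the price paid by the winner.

Sorted high to low: Firm 5 $2,530 > Firm 7 $2,130 > Firm 3 $1,840 > Firm 6 $1,320 > Firm 4 $1,310 > Firm 2 $860 > Firm 1 $300.
Firm 5 has the highest bid, so Firm 5 wins.
The second-highest bid is $2,130, so that is what Firm 5 pays.

Price paid: $2,130.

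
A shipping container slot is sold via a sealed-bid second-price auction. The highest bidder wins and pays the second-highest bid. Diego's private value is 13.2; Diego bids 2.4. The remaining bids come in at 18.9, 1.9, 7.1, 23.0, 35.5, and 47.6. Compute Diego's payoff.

Highest competing bid: 47.6.
Diego's bid 2.4 is not the highest, so Diego loses, pays nothing, and earns zero payoff.

0.0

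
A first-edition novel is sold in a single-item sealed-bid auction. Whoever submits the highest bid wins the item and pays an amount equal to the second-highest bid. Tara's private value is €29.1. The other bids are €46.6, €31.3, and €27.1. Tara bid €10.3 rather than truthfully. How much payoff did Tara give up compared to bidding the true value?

€0.0

The highest competing bid is €46.6.
Bidding truthfully at €29.1: the top bid is €46.6 (a rival), so Tara loses. Payoff = €0.0.
Bidding €10.3: the top bid is €46.6 (a rival), so Tara loses. Payoff = €0.0.
Regret = truthful payoff − actual payoff = €0.0 − €0.0 = €0.0.
The bid only affects whether you win, not the price — here both bids land on the same side of the top rival bid, so the deviation is payoff-neutral.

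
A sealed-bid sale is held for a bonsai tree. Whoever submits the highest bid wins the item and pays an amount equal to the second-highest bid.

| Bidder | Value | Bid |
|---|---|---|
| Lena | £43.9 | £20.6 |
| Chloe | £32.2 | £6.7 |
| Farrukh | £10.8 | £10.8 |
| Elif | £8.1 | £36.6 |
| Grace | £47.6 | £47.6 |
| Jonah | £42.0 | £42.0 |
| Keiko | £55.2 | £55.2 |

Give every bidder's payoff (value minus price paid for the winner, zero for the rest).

Payoffs: Lena £0.0, Chloe £0.0, Farrukh £0.0, Elif £0.0, Grace £0.0, Jonah £0.0, Keiko £7.6.

Sorted high to low: Keiko £55.2; Grace £47.6; Jonah £42.0; Elif £36.6; Lena £20.6; Farrukh £10.8; Chloe £6.7.
Keiko has the top bid and wins; the price is the second-highest bid, £47.6.
Keiko's payoff = £55.2 − £47.6 = £7.6. All other bidders lose, so their payoff is 0.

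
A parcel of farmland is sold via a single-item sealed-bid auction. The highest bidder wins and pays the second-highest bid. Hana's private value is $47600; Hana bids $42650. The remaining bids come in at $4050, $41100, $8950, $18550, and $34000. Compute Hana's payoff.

Highest competing bid: $41100.
Hana's bid $42650 is the highest overall, so Hana wins and pays the second-highest bid, $41100.
Payoff = value − price = $47600 − $41100 = $6500.

$6500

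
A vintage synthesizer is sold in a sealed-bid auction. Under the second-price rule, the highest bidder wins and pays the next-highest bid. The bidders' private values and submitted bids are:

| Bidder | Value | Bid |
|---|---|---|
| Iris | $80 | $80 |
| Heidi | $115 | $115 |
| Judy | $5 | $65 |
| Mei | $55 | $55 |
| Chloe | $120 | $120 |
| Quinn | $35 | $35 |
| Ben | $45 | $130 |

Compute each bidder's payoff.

Ordered from highest: Ben $130 > Chloe $120 > Heidi $115 > Iris $80 > Judy $65 > Mei $55 > Quinn $35.
Ben has the top bid and wins; the price is the second-highest bid, $120.
Ben's payoff = $45 − $120 = -$75. All other bidders lose, so their payoff is 0.

Payoffs: Iris $0, Heidi $0, Judy $0, Mei $0, Chloe $0, Quinn $0, Ben -$75.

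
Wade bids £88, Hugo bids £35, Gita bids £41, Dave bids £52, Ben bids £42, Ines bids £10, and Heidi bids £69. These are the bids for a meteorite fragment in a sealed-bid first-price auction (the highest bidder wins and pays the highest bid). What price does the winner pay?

The winner pays £88.

Sorted high to low: Wade £88; Heidi £69; Dave £52; Ben £42; Gita £41; Hugo £35; Ines £10.
Wade is the highest bidder, so Wade wins.
Under the first-price rule, the price is the highest bid: £88.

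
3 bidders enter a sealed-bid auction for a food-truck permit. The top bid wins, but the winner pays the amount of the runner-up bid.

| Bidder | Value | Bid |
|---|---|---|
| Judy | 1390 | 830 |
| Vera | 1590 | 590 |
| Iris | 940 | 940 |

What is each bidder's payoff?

Payoffs: Judy 0, Vera 0, Iris 110.

Ordered from highest: Iris 940 > Judy 830 > Vera 590.
Iris has the top bid and wins; the price is the second-highest bid, 830.
Iris's payoff = 940 − 830 = 110. All other bidders lose, so their payoff is 0.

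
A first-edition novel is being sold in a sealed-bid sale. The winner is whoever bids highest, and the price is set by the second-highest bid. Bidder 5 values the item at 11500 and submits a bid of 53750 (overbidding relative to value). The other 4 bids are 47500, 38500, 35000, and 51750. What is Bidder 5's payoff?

The bidder's payoff: -40250.

Highest competing bid: 51750.
Bidder 5's bid 53750 is the highest overall, so Bidder 5 wins and pays the second-highest bid, 51750.
Payoff = value − price = 11500 − 51750 = -40250.
Overbidding won the item at a price above value — truthful bidding would have avoided this loss.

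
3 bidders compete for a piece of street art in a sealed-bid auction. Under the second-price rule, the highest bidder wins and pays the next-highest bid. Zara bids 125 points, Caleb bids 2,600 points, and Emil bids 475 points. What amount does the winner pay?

The winner pays 475 points.

Bids in descending order: Caleb 2,600 points; Emil 475 points; Zara 125 points.
Caleb has the highest bid, so Caleb wins.
The second-highest bid is 475 points, so that is what Caleb pays.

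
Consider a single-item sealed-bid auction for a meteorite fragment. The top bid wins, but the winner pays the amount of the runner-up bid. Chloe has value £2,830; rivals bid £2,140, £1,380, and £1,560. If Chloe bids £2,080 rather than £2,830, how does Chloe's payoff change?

The highest competing bid is £2,140.
Bidding truthfully at £2,830: Chloe has the top bid, wins, and pays the second-highest bid £2,140. Payoff = £2,830 − £2,140 = £690.
Bidding £2,080: the top bid is £2,140 (a rival), so Chloe loses. Payoff = £0.
Change = £0 − £690 = -£690.

-£690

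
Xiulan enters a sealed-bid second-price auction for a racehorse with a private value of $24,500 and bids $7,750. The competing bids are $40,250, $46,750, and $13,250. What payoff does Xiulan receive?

Payoff = $0.

Highest competing bid: $46,750.
Xiulan's bid $7,750 is not the highest, so Xiulan loses, pays nothing, and earns zero payoff.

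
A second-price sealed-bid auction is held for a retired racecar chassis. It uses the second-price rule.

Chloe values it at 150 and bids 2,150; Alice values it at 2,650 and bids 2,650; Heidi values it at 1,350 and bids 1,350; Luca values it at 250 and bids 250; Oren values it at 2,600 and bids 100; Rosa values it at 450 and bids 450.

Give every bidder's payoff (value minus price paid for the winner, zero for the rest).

Chloe 0, Alice 500, Heidi 0, Luca 0, Oren 0, Rosa 0.

Ordered from highest: Alice 2,650 > Chloe 2,150 > Heidi 1,350 > Rosa 450 > Luca 250 > Oren 100.
Alice has the top bid and wins; the price is the second-highest bid, 2,150.
Alice's payoff = 2,650 − 2,150 = 500. All other bidders lose, so their payoff is 0.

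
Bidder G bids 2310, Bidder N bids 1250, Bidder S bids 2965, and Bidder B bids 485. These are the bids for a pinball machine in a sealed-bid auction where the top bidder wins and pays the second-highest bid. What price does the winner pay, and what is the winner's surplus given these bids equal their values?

Sorted high to low: Bidder S 2965 > Bidder G 2310 > Bidder N 1250 > Bidder B 485.
Bidder S is the highest bidder, so Bidder S wins.
Under the second-price rule, the price is the second-highest bid: 2310.
Surplus = 2965 − 2310 = 655.

The winner pays 2310 for a surplus of 655.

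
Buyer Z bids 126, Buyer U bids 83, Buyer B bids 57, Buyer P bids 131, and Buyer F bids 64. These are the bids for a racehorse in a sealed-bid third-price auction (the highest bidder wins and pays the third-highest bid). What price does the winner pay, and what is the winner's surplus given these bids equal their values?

Bids in descending order: Buyer P 131 > Buyer Z 126 > Buyer U 83 > Buyer F 64 > Buyer B 57.
Buyer P is the highest bidder, so Buyer P wins.
Under the third-price rule, the price is the third-highest bid: 83.
Surplus = 131 − 83 = 48.

Price 83; surplus 48.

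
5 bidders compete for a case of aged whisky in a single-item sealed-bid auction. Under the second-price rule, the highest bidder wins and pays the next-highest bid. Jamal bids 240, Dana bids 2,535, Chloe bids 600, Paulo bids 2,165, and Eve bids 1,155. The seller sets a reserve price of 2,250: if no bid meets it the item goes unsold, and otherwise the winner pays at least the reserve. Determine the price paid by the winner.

The winner pays 2,250.

Ranking the bids: Dana 2,535; Paulo 2,165; Eve 1,155; Chloe 600; Jamal 240.
Dana has the highest bid, so Dana wins.
The second-highest bid is 2,165, but the reserve 2,250 is higher, so the price is the reserve.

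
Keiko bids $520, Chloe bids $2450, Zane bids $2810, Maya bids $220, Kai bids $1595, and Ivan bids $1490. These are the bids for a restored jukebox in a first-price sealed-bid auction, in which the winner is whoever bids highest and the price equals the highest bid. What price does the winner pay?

Price paid: $2810.

Bids in descending order: Zane $2810, then Chloe $2450, then Kai $1595, then Ivan $1490, then Keiko $520, then Maya $220.
Zane is the highest bidder, so Zane wins.
Under the first-price rule, the price is the highest bid: $2810.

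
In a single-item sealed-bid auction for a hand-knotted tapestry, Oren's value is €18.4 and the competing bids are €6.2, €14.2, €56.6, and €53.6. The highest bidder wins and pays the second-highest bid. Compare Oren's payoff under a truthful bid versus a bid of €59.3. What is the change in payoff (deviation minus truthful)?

The highest competing bid is €56.6.
Bidding truthfully at €18.4: the top bid is €56.6 (a rival), so Oren loses. Payoff = €0.0.
Bidding €59.3: Oren has the top bid, wins, and pays the second-highest bid €56.6. Payoff = €18.4 − €56.6 = -€38.2.
Change = -€38.2 − €0.0 = -€38.2.

Change in payoff: -€38.2.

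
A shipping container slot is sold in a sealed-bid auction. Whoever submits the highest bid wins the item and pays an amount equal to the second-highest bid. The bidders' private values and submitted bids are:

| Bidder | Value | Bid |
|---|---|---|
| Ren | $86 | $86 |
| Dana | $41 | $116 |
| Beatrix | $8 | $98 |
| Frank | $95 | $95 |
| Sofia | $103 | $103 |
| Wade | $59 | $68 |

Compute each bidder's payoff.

Payoffs: Ren $0, Dana -$62, Beatrix $0, Frank $0, Sofia $0, Wade $0.

Bids in descending order: Dana $116 > Sofia $103 > Beatrix $98 > Frank $95 > Ren $86 > Wade $68.
Dana has the top bid and wins; the price is the second-highest bid, $103.
Dana's payoff = $41 − $103 = -$62. All other bidders lose, so their payoff is 0.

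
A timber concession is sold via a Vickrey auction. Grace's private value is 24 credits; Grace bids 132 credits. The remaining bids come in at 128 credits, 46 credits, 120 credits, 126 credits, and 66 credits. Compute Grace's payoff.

Highest competing bid: 128 credits.
Grace's bid 132 credits is the highest overall, so Grace wins and pays the second-highest bid, 128 credits.
Payoff = value − price = 24 credits − 128 credits = -104 credits.
Overbidding won the item at a price above value — truthful bidding would have avoided this loss.

-104 credits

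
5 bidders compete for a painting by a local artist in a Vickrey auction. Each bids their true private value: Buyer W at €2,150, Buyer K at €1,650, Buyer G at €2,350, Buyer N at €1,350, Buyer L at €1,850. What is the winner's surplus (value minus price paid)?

Winner's surplus: €200.

Ordered from highest: Buyer G €2,350, then Buyer W €2,150, then Buyer L €1,850, then Buyer K €1,650, then Buyer N €1,350.
Buyer G wins with the top bid and pays the second-highest, €2,150.
Surplus = €2,350 − €2,150 = €200.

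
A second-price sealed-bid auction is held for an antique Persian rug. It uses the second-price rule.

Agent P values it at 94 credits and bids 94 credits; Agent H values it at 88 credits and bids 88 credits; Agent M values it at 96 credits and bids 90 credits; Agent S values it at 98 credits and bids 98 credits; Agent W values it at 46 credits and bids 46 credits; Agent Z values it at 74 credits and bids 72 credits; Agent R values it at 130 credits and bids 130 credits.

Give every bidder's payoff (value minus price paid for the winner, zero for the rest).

Agent P 0 credits, Agent H 0 credits, Agent M 0 credits, Agent S 0 credits, Agent W 0 credits, Agent Z 0 credits, Agent R 32 credits.

Bids in descending order: Agent R 130 credits > Agent S 98 credits > Agent P 94 credits > Agent M 90 credits > Agent H 88 credits > Agent Z 72 credits > Agent W 46 credits.
Agent R has the top bid and wins; the price is the second-highest bid, 98 credits.
Agent R's payoff = 130 credits − 98 credits = 32 credits. All other bidders lose, so their payoff is 0.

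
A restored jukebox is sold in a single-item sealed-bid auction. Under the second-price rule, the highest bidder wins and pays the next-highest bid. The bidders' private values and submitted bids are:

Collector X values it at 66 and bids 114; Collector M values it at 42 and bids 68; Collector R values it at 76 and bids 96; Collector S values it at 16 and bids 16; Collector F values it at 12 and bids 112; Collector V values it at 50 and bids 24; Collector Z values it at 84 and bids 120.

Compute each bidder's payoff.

Collector X 0, Collector M 0, Collector R 0, Collector S 0, Collector F 0, Collector V 0, Collector Z -30.

Ordered from highest: Collector Z 120; Collector X 114; Collector F 112; Collector R 96; Collector M 68; Collector V 24; Collector S 16.
Collector Z has the top bid and wins; the price is the second-highest bid, 114.
Collector Z's payoff = 84 − 114 = -30. All other bidders lose, so their payoff is 0.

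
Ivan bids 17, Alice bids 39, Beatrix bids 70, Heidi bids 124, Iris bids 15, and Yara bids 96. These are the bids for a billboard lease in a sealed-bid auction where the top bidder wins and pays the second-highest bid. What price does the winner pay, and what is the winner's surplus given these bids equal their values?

Price 96; surplus 28.

Ranking the bids: Heidi 124, then Yara 96, then Beatrix 70, then Alice 39, then Ivan 17, then Iris 15.
Heidi is the highest bidder, so Heidi wins.
Under the second-price rule, the price is the second-highest bid: 96.
Surplus = 124 − 96 = 28.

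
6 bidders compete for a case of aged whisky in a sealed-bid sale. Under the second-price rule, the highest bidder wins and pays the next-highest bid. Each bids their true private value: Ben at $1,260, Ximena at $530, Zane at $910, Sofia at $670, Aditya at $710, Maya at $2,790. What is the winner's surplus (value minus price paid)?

Winner's surplus: $1,530.

Ordered from highest: Maya $2,790; Ben $1,260; Zane $910; Aditya $710; Sofia $670; Ximena $530.
Maya wins with the top bid and pays the second-highest, $1,260.
Surplus = $2,790 − $1,260 = $1,530.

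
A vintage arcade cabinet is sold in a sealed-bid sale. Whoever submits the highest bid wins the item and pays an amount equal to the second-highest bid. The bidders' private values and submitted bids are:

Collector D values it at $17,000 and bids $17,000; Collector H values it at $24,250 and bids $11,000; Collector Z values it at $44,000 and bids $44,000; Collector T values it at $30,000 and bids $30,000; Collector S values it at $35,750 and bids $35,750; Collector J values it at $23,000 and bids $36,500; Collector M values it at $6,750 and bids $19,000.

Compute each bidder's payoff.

Payoffs: Collector D $0, Collector H $0, Collector Z $7,500, Collector T $0, Collector S $0, Collector J $0, Collector M $0.

Sorted high to low: Collector Z $44,000; Collector J $36,500; Collector S $35,750; Collector T $30,000; Collector M $19,000; Collector D $17,000; Collector H $11,000.
Collector Z has the top bid and wins; the price is the second-highest bid, $36,500.
Collector Z's payoff = $44,000 − $36,500 = $7,500. All other bidders lose, so their payoff is 0.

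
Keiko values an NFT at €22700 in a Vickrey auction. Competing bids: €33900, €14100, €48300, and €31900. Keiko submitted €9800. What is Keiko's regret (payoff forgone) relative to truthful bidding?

The highest competing bid is €48300.
Bidding truthfully at €22700: the top bid is €48300 (a rival), so Keiko loses. Payoff = €0.
Bidding €9800: the top bid is €48300 (a rival), so Keiko loses. Payoff = €0.
Regret = truthful payoff − actual payoff = €0 − €0 = €0.

€0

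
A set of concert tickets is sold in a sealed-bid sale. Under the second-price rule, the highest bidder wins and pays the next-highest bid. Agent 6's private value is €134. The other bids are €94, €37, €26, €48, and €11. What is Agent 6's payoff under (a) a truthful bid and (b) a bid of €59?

The highest competing bid is €94.
Bidding truthfully at €134: Agent 6 has the top bid, wins, and pays the second-highest bid €94. Payoff = €134 − €94 = €40.
Bidding €59: the top bid is €94 (a rival), so Agent 6 loses. Payoff = €0.
Deviating from a truthful bid can only lose payoff in a second-price auction — never gain.

Truthful: €40; alternative: €0.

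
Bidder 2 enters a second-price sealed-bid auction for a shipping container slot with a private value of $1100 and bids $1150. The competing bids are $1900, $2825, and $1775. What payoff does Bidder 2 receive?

Highest competing bid: $2825.
Bidder 2's bid $1150 is not the highest, so Bidder 2 loses, pays nothing, and earns zero payoff.

The bidder's payoff: $0.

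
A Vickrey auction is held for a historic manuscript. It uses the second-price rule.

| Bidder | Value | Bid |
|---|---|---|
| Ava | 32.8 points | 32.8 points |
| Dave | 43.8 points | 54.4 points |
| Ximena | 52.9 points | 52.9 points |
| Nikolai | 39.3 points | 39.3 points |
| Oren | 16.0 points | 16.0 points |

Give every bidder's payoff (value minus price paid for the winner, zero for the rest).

Ava 0.0 points, Dave -9.1 points, Ximena 0.0 points, Nikolai 0.0 points, Oren 0.0 points.

Bids in descending order: Dave 54.4 points > Ximena 52.9 points > Nikolai 39.3 points > Ava 32.8 points > Oren 16.0 points.
Dave has the top bid and wins; the price is the second-highest bid, 52.9 points.
Dave's payoff = 43.8 points − 52.9 points = -9.1 points. All other bidders lose, so their payoff is 0.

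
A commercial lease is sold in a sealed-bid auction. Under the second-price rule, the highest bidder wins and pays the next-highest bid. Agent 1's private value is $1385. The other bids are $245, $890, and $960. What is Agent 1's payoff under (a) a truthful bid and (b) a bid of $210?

Truthful: $425; alternative: $0.

The highest competing bid is $960.
Bidding truthfully at $1385: Agent 1 has the top bid, wins, and pays the second-highest bid $960. Payoff = $1385 − $960 = $425.
Bidding $210: the top bid is $960 (a rival), so Agent 1 loses. Payoff = $0.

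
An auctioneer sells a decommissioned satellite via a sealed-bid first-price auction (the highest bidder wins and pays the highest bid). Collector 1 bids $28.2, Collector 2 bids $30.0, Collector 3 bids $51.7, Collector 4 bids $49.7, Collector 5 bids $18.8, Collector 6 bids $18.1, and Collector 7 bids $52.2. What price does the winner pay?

Ordered from highest: Collector 7 $52.2 > Collector 3 $51.7 > Collector 4 $49.7 > Collector 2 $30.0 > Collector 1 $28.2 > Collector 5 $18.8 > Collector 6 $18.1.
Collector 7 is the highest bidder, so Collector 7 wins.
Under the first-price rule, the price is the highest bid: $52.2.

The winner pays $52.2.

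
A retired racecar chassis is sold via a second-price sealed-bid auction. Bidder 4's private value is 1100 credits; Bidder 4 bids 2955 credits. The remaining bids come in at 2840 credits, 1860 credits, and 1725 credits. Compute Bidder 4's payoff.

Payoff = -1740 credits.

Highest competing bid: 2840 credits.
Bidder 4's bid 2955 credits is the highest overall, so Bidder 4 wins and pays the second-highest bid, 2840 credits.
Payoff = value − price = 1100 credits − 2840 credits = -1740 credits.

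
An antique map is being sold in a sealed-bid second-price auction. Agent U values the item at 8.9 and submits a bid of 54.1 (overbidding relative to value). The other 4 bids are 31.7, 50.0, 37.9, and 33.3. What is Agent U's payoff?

-41.1

Highest competing bid: 50.0.
Agent U's bid 54.1 is the highest overall, so Agent U wins and pays the second-highest bid, 50.0.
Payoff = value − price = 8.9 − 50.0 = -41.1.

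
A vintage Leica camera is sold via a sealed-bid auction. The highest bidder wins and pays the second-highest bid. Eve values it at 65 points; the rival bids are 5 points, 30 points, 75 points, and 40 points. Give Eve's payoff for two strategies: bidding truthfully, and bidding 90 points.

The highest competing bid is 75 points.
Bidding truthfully at 65 points: the top bid is 75 points (a rival), so Eve loses. Payoff = 0 points.
Bidding 90 points: Eve has the top bid, wins, and pays the second-highest bid 75 points. Payoff = 65 points − 75 points = -10 points.

(a) 0 points  (b) -10 points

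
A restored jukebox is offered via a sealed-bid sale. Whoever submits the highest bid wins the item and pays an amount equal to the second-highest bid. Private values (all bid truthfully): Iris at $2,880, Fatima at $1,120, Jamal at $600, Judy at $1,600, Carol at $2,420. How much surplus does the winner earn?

Bids in descending order: Iris $2,880 > Carol $2,420 > Judy $1,600 > Fatima $1,120 > Jamal $600.
Iris wins with the top bid and pays the second-highest, $2,420.
Surplus = $2,880 − $2,420 = $460.

Surplus = $460.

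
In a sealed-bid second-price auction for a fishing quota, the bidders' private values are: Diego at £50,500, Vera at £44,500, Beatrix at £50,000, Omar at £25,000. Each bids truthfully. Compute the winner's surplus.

Sorted high to low: Diego £50,500, then Beatrix £50,000, then Vera £44,500, then Omar £25,000.
Diego wins with the top bid and pays the second-highest, £50,000.
Surplus = £50,500 − £50,000 = £500.

Surplus = £500.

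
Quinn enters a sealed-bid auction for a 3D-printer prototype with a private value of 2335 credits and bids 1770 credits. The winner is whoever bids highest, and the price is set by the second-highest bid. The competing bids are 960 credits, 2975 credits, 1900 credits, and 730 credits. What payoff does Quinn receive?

Payoff = 0 credits.

Highest competing bid: 2975 credits.
Quinn's bid 1770 credits is not the highest, so Quinn loses, pays nothing, and earns zero payoff.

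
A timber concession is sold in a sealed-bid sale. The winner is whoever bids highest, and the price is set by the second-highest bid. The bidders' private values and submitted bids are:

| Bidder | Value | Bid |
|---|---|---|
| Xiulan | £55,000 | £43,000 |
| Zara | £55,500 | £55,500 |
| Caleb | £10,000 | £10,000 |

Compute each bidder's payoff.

Bids in descending order: Zara £55,500; Xiulan £43,000; Caleb £10,000.
Zara has the top bid and wins; the price is the second-highest bid, £43,000.
Zara's payoff = £55,500 − £43,000 = £12,500. All other bidders lose, so their payoff is 0.

Xiulan £0, Zara £12,500, Caleb £0.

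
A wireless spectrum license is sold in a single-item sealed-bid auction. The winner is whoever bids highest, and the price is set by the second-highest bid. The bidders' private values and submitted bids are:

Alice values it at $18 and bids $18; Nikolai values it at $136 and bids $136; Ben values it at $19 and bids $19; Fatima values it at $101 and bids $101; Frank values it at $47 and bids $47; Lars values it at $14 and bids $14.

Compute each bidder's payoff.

Sorted high to low: Nikolai $136 > Fatima $101 > Frank $47 > Ben $19 > Alice $18 > Lars $14.
Nikolai has the top bid and wins; the price is the second-highest bid, $101.
Nikolai's payoff = $136 − $101 = $35. All other bidders lose, so their payoff is 0.

Payoffs: Alice $0, Nikolai $35, Ben $0, Fatima $0, Frank $0, Lars $0.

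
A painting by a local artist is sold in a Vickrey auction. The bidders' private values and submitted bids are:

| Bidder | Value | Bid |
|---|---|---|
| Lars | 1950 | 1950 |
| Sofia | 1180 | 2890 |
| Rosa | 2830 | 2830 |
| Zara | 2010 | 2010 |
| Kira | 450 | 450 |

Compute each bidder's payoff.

Lars 0, Sofia -1650, Rosa 0, Zara 0, Kira 0.

Sorted high to low: Sofia 2890, then Rosa 2830, then Zara 2010, then Lars 1950, then Kira 450.
Sofia has the top bid and wins; the price is the second-highest bid, 2830.
Sofia's payoff = 1180 − 2830 = -1650. All other bidders lose, so their payoff is 0.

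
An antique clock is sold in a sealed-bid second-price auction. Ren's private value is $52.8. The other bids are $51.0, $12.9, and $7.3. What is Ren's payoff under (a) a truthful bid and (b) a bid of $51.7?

Truthful: $1.8; alternative: $1.8.

The highest competing bid is $51.0.
Bidding truthfully at $52.8: Ren has the top bid, wins, and pays the second-highest bid $51.0. Payoff = $52.8 − $51.0 = $1.8.
Bidding $51.7: Ren has the top bid, wins, and pays the second-highest bid $51.0. Payoff = $52.8 − $51.0 = $1.8.
The bid only affects whether you win, not the price — here both bids land on the same side of the top rival bid, so the deviation is payoff-neutral.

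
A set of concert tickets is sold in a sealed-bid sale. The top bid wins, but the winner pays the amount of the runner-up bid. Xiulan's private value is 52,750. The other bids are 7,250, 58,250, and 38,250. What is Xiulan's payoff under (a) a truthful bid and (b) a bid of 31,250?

The highest competing bid is 58,250.
Bidding truthfully at 52,750: the top bid is 58,250 (a rival), so Xiulan loses. Payoff = 0.
Bidding 31,250: the top bid is 58,250 (a rival), so Xiulan loses. Payoff = 0.

(a) 0  (b) 0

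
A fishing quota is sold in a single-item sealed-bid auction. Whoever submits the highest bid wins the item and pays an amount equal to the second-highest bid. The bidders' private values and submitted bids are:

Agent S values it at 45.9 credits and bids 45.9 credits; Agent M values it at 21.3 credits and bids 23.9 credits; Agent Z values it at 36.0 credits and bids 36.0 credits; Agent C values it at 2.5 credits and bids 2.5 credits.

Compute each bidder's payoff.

Payoffs: Agent S 9.9 credits, Agent M 0.0 credits, Agent Z 0.0 credits, Agent C 0.0 credits.

Ordered from highest: Agent S 45.9 credits > Agent Z 36.0 credits > Agent M 23.9 credits > Agent C 2.5 credits.
Agent S has the top bid and wins; the price is the second-highest bid, 36.0 credits.
Agent S's payoff = 45.9 credits − 36.0 credits = 9.9 credits. All other bidders lose, so their payoff is 0.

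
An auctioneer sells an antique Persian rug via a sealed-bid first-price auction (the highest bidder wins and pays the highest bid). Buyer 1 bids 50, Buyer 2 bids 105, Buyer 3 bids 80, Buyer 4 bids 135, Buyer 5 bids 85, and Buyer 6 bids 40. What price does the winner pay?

Ranking the bids: Buyer 4 135, then Buyer 2 105, then Buyer 5 85, then Buyer 3 80, then Buyer 1 50, then Buyer 6 40.
Buyer 4 is the highest bidder, so Buyer 4 wins.
Under the first-price rule, the price is the highest bid: 135.

Price paid: 135.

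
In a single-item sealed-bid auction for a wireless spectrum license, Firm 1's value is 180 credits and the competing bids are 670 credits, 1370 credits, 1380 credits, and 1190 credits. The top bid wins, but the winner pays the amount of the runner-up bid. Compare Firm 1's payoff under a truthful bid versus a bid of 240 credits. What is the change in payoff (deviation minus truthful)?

The highest competing bid is 1380 credits.
Bidding truthfully at 180 credits: the top bid is 1380 credits (a rival), so Firm 1 loses. Payoff = 0 credits.
Bidding 240 credits: the top bid is 1380 credits (a rival), so Firm 1 loses. Payoff = 0 credits.
Change = 0 credits − 0 credits = 0 credits.
The bid only affects whether you win, not the price — here both bids land on the same side of the top rival bid, so the deviation is payoff-neutral.

Payoff change: 0 credits.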